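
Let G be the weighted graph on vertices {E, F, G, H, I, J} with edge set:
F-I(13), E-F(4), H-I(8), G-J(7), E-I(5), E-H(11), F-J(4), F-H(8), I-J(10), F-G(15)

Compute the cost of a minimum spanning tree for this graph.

28

Prim, starting at J.
Step 1: cheapest edge leaving the tree is F-J (4); add F.
Step 2: cheapest edge leaving the tree is E-F (4); add E.
Step 3: cheapest edge leaving the tree is E-I (5); add I.
Step 4: cheapest edge leaving the tree is G-J (7); add G.
Step 5: cheapest edge leaving the tree is F-H (8); add H.
MST edges: F-J, E-F, E-I, G-J, F-H; total weight 4+4+5+7+8 = 28.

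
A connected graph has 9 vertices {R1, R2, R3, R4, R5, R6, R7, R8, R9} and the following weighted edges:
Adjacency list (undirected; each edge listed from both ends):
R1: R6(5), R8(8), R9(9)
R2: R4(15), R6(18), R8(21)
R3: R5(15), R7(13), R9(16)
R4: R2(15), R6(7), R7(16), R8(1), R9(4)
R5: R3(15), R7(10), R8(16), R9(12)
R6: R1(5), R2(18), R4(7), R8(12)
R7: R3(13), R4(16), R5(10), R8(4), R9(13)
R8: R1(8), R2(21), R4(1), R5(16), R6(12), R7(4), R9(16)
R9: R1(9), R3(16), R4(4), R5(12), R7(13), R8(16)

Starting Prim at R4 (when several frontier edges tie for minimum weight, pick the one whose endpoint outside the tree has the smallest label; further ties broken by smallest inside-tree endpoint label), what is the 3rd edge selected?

R4-R9

Prim's algorithm from R4:
Step 1: cheapest edge leaving the tree is R4—R8 (1); add R8.
Step 2: cheapest edge leaving the tree is R7—R8 (4); add R7.
Step 3: cheapest edge leaving the tree is R4—R9 (4); add R9.
Step 4: cheapest edge leaving the tree is R4—R6 (7); add R6.
Step 5: cheapest edge leaving the tree is R1—R6 (5); add R1.
Step 6: cheapest edge leaving the tree is R5—R7 (10); add R5.
Step 7: cheapest edge leaving the tree is R3—R7 (13); add R3.
Step 8: cheapest edge leaving the tree is R2—R4 (15); add R2.
The 3rd edge added is R4—R9.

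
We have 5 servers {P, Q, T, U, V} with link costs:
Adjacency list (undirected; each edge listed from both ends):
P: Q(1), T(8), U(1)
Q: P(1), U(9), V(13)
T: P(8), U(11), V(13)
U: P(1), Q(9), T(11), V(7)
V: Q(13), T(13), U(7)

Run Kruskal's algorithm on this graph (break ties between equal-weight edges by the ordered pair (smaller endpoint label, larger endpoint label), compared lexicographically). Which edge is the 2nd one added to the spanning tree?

Kruskal's algorithm — process edges by increasing weight (ties by edge label):
P—Q (1): add. Components now {P,Q} {V} {T} {U}
P—U (1): add. Components now {P,Q,U} {V} {T}
U—V (7): add. Components now {P,Q,U,V} {T}
P—T (8): add. Components now {P,Q,T,U,V}
The 2nd edge added is P—U.

P-U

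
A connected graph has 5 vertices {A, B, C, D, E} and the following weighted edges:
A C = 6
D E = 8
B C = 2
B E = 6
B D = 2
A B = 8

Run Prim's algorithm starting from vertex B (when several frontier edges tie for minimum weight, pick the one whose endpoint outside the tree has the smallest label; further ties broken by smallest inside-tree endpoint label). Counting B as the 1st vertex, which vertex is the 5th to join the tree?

Prim, starting at B.
Step 1: cheapest edge leaving the tree is B C (2); add C.
Step 2: cheapest edge leaving the tree is B D (2); add D.
Step 3: cheapest edge leaving the tree is A C (6); add A.
Step 4: cheapest edge leaving the tree is B E (6); add E.
Vertex order: B, C, D, A, E. The 5th vertex is E.

E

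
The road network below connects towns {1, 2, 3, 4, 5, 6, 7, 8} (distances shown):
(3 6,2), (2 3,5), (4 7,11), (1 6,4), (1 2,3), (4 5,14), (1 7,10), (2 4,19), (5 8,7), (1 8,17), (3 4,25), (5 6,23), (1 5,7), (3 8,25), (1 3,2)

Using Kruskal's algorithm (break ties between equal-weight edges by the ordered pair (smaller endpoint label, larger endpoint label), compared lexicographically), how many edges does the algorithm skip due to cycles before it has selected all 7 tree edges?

2

Kruskal's algorithm — process edges by increasing weight (ties by edge label):
1 3 (2): add — endpoints in different components.
3 6 (2): add — endpoints in different components.
1 2 (3): add — endpoints in different components.
1 6 (4): skip — 1 and 6 already connected.
2 3 (5): skip — 2 and 3 already connected.
1 5 (7): add — endpoints in different components.
5 8 (7): add — endpoints in different components.
1 7 (10): add — endpoints in different components.
4 7 (11): add — endpoints in different components.
Edges rejected before the tree was complete: 2.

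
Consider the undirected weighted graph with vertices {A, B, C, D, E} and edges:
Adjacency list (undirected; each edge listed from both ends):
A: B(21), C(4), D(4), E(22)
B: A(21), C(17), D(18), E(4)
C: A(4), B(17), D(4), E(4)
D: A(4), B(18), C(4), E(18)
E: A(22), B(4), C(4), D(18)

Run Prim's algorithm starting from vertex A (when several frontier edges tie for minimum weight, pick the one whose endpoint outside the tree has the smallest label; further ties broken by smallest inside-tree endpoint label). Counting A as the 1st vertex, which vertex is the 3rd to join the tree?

Prim's algorithm from A:
Step 1: cheapest edge leaving the tree is A-C (4); add C.
Step 2: cheapest edge leaving the tree is A-D (4); add D.
Step 3: cheapest edge leaving the tree is C-E (4); add E.
Step 4: cheapest edge leaving the tree is B-E (4); add B.
Vertex order: A, C, D, E, B. The 3rd vertex is D.

D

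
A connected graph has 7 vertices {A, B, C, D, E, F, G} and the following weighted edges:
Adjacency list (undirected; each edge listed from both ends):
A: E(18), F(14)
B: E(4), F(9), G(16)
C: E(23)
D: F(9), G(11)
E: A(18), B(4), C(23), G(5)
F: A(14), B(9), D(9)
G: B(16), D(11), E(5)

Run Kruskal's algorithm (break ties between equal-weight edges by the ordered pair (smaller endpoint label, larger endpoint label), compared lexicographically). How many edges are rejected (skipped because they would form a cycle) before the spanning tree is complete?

3

Sort edges by weight, then run Kruskal:
B–E (4): add. Components now {A} {B,E} {C} {D} {F} {G}
E–G (5): add. Components now {A} {B,E,G} {C} {D} {F}
B–F (9): add. Components now {A} {B,E,F,G} {C} {D}
D–F (9): add. Components now {A} {B,D,E,F,G} {C}
D–G (11): skip — D and G already connected.
A–F (14): add. Components now {A,B,D,E,F,G} {C}
B–G (16): skip — B and G already connected.
A–E (18): skip — A and E already connected.
C–E (23): add. Components now {A,B,C,D,E,F,G}
Edges rejected before the tree was complete: 3.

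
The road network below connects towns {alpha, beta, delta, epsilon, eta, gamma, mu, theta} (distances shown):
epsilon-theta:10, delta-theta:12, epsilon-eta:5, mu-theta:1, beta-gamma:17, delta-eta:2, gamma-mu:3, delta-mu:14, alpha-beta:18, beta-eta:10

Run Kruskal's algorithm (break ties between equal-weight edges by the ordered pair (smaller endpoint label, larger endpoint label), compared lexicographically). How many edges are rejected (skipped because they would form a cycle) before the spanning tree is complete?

Kruskal: consider edges lightest-first.
mu-theta (1): add — endpoints in different components.
delta-eta (2): add — endpoints in different components.
gamma-mu (3): add — endpoints in different components.
epsilon-eta (5): add — endpoints in different components.
beta-eta (10): add — endpoints in different components.
epsilon-theta (10): add — endpoints in different components.
delta-theta (12): skip — theta and delta already connected.
delta-mu (14): skip — delta and mu already connected.
beta-gamma (17): skip — beta and gamma already connected.
alpha-beta (18): add — endpoints in different components.
Edges rejected before the tree was complete: 3.

3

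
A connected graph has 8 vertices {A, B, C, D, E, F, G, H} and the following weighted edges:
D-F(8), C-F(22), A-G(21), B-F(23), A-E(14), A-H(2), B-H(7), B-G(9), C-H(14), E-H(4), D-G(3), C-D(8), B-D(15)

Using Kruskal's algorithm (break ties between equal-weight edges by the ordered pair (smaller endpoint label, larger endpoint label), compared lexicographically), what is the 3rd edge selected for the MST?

Kruskal's algorithm — process edges by increasing weight (ties by edge label):
A-H (2): add — endpoints in different components.
D-G (3): add — endpoints in different components.
E-H (4): add — endpoints in different components.
B-H (7): add — endpoints in different components.
C-D (8): add — endpoints in different components.
D-F (8): add — endpoints in different components.
B-G (9): add — endpoints in different components.
The 3rd edge added is E-H.

E-H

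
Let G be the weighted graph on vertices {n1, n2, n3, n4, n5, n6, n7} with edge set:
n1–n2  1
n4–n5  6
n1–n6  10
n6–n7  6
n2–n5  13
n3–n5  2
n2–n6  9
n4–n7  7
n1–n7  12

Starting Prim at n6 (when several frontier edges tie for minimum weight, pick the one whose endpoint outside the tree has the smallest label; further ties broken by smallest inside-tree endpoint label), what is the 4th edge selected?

n3-n5

Prim, starting at n6.
Step 1: cheapest edge leaving the tree is n6–n7 (6); add n7.
Step 2: cheapest edge leaving the tree is n4–n7 (7); add n4.
Step 3: cheapest edge leaving the tree is n4–n5 (6); add n5.
Step 4: cheapest edge leaving the tree is n3–n5 (2); add n3.
Step 5: cheapest edge leaving the tree is n2–n6 (9); add n2.
Step 6: cheapest edge leaving the tree is n1–n2 (1); add n1.
The 4th edge added is n3–n5.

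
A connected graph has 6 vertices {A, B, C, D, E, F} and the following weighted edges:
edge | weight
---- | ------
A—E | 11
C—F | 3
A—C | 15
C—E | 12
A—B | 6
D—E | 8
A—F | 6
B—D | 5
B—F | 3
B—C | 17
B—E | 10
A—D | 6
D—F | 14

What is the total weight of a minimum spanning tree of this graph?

Kruskal's algorithm — process edges by increasing weight (ties by edge label):
B—F (3): add. Components now {A} {B,F} {C} {D} {E}
C—F (3): add. Components now {A} {B,C,F} {D} {E}
B—D (5): add. Components now {A} {B,C,D,F} {E}
A—B (6): add. Components now {A,B,C,D,F} {E}
A—D (6): skip — A and D already connected.
A—F (6): skip — A and F already connected.
D—E (8): add. Components now {A,B,C,D,E,F}
MST edges: B—F, C—F, B—D, A—B, D—E; total weight 3+3+5+6+8 = 25.

25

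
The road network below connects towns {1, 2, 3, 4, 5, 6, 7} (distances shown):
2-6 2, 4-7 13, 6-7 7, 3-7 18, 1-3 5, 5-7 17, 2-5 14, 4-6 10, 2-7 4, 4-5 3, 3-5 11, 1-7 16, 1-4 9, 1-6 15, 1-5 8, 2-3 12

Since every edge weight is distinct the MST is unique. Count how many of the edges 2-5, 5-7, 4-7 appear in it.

0

Kruskal: consider edges lightest-first.
2-6 (2): add — endpoints in different components.
4-5 (3): add — endpoints in different components.
2-7 (4): add — endpoints in different components.
1-3 (5): add — endpoints in different components.
6-7 (7): skip — 6 and 7 already connected.
1-5 (8): add — endpoints in different components.
1-4 (9): skip — 1 and 4 already connected.
4-6 (10): add — endpoints in different components.
MST edge set: {2-6, 4-5, 2-7, 1-3, 1-5, 4-6}.
Of the listed edges, {} are in the MST → 0.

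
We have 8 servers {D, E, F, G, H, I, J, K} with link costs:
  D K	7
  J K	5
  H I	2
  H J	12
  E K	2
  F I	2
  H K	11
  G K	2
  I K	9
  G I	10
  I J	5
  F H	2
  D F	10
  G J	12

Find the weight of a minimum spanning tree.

25

Kruskal's algorithm — process edges by increasing weight (ties by edge label):
E K (2): add — endpoints in different components.
F H (2): add — endpoints in different components.
F I (2): add — endpoints in different components.
G K (2): add — endpoints in different components.
H I (2): skip — H and I already connected.
I J (5): add — endpoints in different components.
J K (5): add — endpoints in different components.
D K (7): add — endpoints in different components.
MST edges: E K, F H, F I, G K, I J, J K, D K; total weight 2+2+2+2+5+5+7 = 25.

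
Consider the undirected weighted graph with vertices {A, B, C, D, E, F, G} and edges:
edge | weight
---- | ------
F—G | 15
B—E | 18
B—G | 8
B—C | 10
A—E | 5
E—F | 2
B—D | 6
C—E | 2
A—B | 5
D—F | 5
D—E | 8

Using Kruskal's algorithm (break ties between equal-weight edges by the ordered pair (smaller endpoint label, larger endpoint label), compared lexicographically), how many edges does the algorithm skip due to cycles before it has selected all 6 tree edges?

Kruskal: consider edges lightest-first.
C—E (2): add — endpoints in different components.
E—F (2): add — endpoints in different components.
A—B (5): add — endpoints in different components.
A—E (5): add — endpoints in different components.
D—F (5): add — endpoints in different components.
B—D (6): skip — B and D already connected.
B—G (8): add — endpoints in different components.
Edges rejected before the tree was complete: 1.

1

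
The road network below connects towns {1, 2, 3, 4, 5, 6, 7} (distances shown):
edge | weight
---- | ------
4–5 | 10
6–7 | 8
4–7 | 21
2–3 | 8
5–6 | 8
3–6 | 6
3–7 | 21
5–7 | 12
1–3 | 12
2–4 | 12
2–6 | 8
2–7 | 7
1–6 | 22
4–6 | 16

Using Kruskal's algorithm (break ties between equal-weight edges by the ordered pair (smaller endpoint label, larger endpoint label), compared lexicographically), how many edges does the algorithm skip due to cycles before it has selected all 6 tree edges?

Sort edges by weight, then run Kruskal:
3–6 (6): add. Components now {1} {2} {3,6} {4} {5} {7}
2–7 (7): add. Components now {1} {2,7} {3,6} {4} {5}
2–3 (8): add. Components now {1} {2,3,6,7} {4} {5}
2–6 (8): skip — 2 and 6 already connected.
5–6 (8): add. Components now {1} {2,3,5,6,7} {4}
6–7 (8): skip — 6 and 7 already connected.
4–5 (10): add. Components now {1} {2,3,4,5,6,7}
1–3 (12): add. Components now {1,2,3,4,5,6,7}
Edges rejected before the tree was complete: 2.

2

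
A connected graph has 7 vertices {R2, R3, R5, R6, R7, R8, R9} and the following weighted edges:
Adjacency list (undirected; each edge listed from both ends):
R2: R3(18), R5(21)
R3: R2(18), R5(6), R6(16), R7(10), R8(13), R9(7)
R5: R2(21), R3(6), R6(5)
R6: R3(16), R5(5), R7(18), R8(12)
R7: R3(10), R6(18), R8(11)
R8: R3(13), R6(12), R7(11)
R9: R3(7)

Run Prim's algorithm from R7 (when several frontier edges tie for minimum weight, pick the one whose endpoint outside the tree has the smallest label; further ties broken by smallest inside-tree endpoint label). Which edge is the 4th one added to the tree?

Prim's algorithm from R7:
Step 1: cheapest edge leaving the tree is R3 R7 (10); add R3.
Step 2: cheapest edge leaving the tree is R3 R5 (6); add R5.
Step 3: cheapest edge leaving the tree is R5 R6 (5); add R6.
Step 4: cheapest edge leaving the tree is R3 R9 (7); add R9.
Step 5: cheapest edge leaving the tree is R7 R8 (11); add R8.
Step 6: cheapest edge leaving the tree is R2 R3 (18); add R2.
The 4th edge added is R3 R9.

R3-R9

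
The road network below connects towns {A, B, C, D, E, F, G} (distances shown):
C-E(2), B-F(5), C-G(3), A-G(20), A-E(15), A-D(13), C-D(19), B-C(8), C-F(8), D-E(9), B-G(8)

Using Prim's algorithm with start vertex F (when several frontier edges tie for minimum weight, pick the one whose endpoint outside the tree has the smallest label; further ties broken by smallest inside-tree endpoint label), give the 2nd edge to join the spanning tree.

Prim, starting at F.
Step 1: frontier [B-F 5, C-F 8] → take B-F (5); add B.
Step 2: frontier [B-C 8, B-G 8, C-F 8] → take B-C (8); add C.
Step 3: frontier [B-G 8, C-E 2, C-G 3, C-D 19] → take C-E (2); add E.
Step 4: frontier [B-G 8, C-G 3, C-D 19, D-E 9, A-E 15] → take C-G (3); add G.
Step 5: frontier [C-D 19, D-E 9, A-E 15, A-G 20] → take D-E (9); add D.
Step 6: frontier [A-D 13, A-E 15, A-G 20] → take A-D (13); add A.
The 2nd edge added is B-C.

B-C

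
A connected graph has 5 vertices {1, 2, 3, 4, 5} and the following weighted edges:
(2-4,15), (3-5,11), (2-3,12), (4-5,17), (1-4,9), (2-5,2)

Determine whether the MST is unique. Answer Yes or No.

Yes

Kruskal's algorithm — process edges by increasing weight (ties by edge label):
2-5 (2): add. Components now {1} {2,5} {3} {4}
1-4 (9): add. Components now {1,4} {2,5} {3}
3-5 (11): add. Components now {1,4} {2,3,5}
2-3 (12): skip — 2 and 3 already connected.
2-4 (15): add. Components now {1,2,3,4,5}
Every non-tree edge has weight strictly greater than the heaviest edge on the tree path between its endpoints, so the MST is unique.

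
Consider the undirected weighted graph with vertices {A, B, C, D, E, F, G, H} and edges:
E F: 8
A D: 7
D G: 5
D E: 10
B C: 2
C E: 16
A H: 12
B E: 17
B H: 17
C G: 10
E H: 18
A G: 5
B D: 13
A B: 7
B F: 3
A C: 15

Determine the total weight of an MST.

42

Grow the tree from F using Prim:
Step 1: cheapest edge leaving the tree is B F (3); add B.
Step 2: cheapest edge leaving the tree is B C (2); add C.
Step 3: cheapest edge leaving the tree is A B (7); add A.
Step 4: cheapest edge leaving the tree is A G (5); add G.
Step 5: cheapest edge leaving the tree is D G (5); add D.
Step 6: cheapest edge leaving the tree is E F (8); add E.
Step 7: cheapest edge leaving the tree is A H (12); add H.
MST edges: B F, B C, A B, A G, D G, E F, A H; total weight 3+2+7+5+5+8+12 = 42.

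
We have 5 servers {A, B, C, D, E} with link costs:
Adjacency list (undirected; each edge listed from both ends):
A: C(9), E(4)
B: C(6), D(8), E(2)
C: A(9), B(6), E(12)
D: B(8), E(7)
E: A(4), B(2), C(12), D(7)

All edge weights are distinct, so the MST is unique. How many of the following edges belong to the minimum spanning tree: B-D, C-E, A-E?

Kruskal's algorithm — process edges by increasing weight (ties by edge label):
B-E (2): add. Components now {A} {B,E} {C} {D}
A-E (4): add. Components now {A,B,E} {C} {D}
B-C (6): add. Components now {A,B,C,E} {D}
D-E (7): add. Components now {A,B,C,D,E}
MST edge set: {B-E, A-E, B-C, D-E}.
Of the listed edges, {A-E} are in the MST → 1.

1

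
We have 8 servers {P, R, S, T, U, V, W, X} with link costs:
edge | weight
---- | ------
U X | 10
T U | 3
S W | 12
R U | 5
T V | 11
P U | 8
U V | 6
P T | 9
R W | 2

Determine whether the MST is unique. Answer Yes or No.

Kruskal's algorithm — process edges by increasing weight (ties by edge label):
R W (2): add — endpoints in different components.
T U (3): add — endpoints in different components.
R U (5): add — endpoints in different components.
U V (6): add — endpoints in different components.
P U (8): add — endpoints in different components.
P T (9): skip — T and P already connected.
U X (10): add — endpoints in different components.
T V (11): skip — T and V already connected.
S W (12): add — endpoints in different components.
Every non-tree edge has weight strictly greater than the heaviest edge on the tree path between its endpoints, so the MST is unique.

Yes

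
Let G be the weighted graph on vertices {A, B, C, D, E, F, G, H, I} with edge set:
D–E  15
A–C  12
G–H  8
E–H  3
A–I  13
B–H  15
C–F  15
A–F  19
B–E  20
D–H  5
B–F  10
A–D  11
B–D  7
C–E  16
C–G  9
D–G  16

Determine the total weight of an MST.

66

Kruskal's algorithm — process edges by increasing weight (ties by edge label):
E–H (3): add — endpoints in different components.
D–H (5): add — endpoints in different components.
B–D (7): add — endpoints in different components.
G–H (8): add — endpoints in different components.
C–G (9): add — endpoints in different components.
B–F (10): add — endpoints in different components.
A–D (11): add — endpoints in different components.
A–C (12): skip — A and C already connected.
A–I (13): add — endpoints in different components.
MST edges: E–H, D–H, B–D, G–H, C–G, B–F, A–D, A–I; total weight 3+5+7+8+9+10+11+13 = 66.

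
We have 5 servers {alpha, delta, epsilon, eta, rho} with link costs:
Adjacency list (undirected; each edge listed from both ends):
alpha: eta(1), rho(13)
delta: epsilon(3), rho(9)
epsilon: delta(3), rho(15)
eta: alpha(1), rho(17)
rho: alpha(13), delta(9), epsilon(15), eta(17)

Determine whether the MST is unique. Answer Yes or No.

Yes

Kruskal: consider edges lightest-first.
alpha–eta (1): add — endpoints in different components.
delta–epsilon (3): add — endpoints in different components.
delta–rho (9): add — endpoints in different components.
alpha–rho (13): add — endpoints in different components.
Every non-tree edge has weight strictly greater than the heaviest edge on the tree path between its endpoints, so the MST is unique.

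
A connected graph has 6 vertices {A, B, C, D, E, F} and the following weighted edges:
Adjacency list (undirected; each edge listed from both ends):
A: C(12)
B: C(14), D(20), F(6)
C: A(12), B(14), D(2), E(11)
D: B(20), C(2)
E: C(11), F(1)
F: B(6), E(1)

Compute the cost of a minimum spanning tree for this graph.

Prim, starting at A.
Step 1: frontier [A–C 12] → take A–C (12); add C.
Step 2: frontier [C–D 2, C–E 11, B–C 14] → take C–D (2); add D.
Step 3: frontier [C–E 11, B–C 14, B–D 20] → take C–E (11); add E.
Step 4: frontier [B–C 14, B–D 20, E–F 1] → take E–F (1); add F.
Step 5: frontier [B–C 14, B–D 20, B–F 6] → take B–F (6); add B.
MST edges: A–C, C–D, C–E, E–F, B–F; total weight 12+2+11+1+6 = 32.

32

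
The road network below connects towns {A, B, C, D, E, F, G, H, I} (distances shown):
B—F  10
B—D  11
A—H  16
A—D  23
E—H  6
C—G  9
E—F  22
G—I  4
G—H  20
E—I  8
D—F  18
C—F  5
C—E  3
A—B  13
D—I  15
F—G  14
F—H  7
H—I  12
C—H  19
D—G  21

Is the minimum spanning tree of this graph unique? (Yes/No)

Yes

Kruskal: consider edges lightest-first.
C—E (3): add — endpoints in different components.
G—I (4): add — endpoints in different components.
C—F (5): add — endpoints in different components.
E—H (6): add — endpoints in different components.
F—H (7): skip — F and H already connected.
E—I (8): add — endpoints in different components.
C—G (9): skip — C and G already connected.
B—F (10): add — endpoints in different components.
B—D (11): add — endpoints in different components.
H—I (12): skip — H and I already connected.
A—B (13): add — endpoints in different components.
Every non-tree edge has weight strictly greater than the heaviest edge on the tree path between its endpoints, so the MST is unique.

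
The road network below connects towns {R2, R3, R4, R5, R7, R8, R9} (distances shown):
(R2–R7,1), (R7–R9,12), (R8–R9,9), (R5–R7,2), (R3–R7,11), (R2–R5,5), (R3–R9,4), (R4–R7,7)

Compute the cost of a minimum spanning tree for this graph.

Prim's algorithm from R4:
Step 1: frontier [R4–R7 7] → take R4–R7 (7); add R7.
Step 2: frontier [R2–R7 1, R5–R7 2, R3–R7 11, R7–R9 12] → take R2–R7 (1); add R2.
Step 3: frontier [R2–R5 5, R5–R7 2, R3–R7 11, R7–R9 12] → take R5–R7 (2); add R5.
Step 4: frontier [R3–R7 11, R7–R9 12] → take R3–R7 (11); add R3.
Step 5: frontier [R3–R9 4, R7–R9 12] → take R3–R9 (4); add R9.
Step 6: frontier [R8–R9 9] → take R8–R9 (9); add R8.
MST edges: R4–R7, R2–R7, R5–R7, R3–R7, R3–R9, R8–R9; total weight 7+1+2+11+4+9 = 34.

34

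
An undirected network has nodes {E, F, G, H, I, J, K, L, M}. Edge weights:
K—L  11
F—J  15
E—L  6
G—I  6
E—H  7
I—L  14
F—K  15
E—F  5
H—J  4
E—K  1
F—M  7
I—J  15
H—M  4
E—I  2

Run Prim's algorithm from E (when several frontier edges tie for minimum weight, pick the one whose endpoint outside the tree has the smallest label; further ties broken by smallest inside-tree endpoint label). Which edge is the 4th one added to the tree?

G-I

Prim's algorithm from E:
Step 1: cheapest edge leaving the tree is E—K (1); add K.
Step 2: cheapest edge leaving the tree is E—I (2); add I.
Step 3: cheapest edge leaving the tree is E—F (5); add F.
Step 4: cheapest edge leaving the tree is G—I (6); add G.
Step 5: cheapest edge leaving the tree is E—L (6); add L.
Step 6: cheapest edge leaving the tree is E—H (7); add H.
Step 7: cheapest edge leaving the tree is H—J (4); add J.
Step 8: cheapest edge leaving the tree is H—M (4); add M.
The 4th edge added is G—I.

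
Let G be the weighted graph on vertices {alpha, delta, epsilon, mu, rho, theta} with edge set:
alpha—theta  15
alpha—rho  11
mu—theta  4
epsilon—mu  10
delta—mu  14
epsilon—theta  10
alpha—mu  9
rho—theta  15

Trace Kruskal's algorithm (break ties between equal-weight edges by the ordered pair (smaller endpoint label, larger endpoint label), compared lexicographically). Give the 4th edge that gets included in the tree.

Sort edges by weight, then run Kruskal:
mu—theta (4): add. Components now {mu,theta} {delta} {rho} {epsilon} {alpha}
alpha—mu (9): add. Components now {alpha,mu,theta} {delta} {rho} {epsilon}
epsilon—mu (10): add. Components now {alpha,epsilon,mu,theta} {delta} {rho}
epsilon—theta (10): skip — epsilon and theta already connected.
alpha—rho (11): add. Components now {alpha,epsilon,mu,rho,theta} {delta}
delta—mu (14): add. Components now {alpha,delta,epsilon,mu,rho,theta}
The 4th edge added is alpha—rho.

alpha-rho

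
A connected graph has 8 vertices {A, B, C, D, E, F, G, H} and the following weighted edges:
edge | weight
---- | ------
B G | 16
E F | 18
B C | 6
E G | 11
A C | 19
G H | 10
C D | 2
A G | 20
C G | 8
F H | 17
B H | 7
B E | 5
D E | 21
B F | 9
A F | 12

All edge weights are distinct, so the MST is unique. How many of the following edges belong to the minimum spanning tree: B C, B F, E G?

Kruskal's algorithm — process edges by increasing weight (ties by edge label):
C D (2): add — endpoints in different components.
B E (5): add — endpoints in different components.
B C (6): add — endpoints in different components.
B H (7): add — endpoints in different components.
C G (8): add — endpoints in different components.
B F (9): add — endpoints in different components.
G H (10): skip — G and H already connected.
E G (11): skip — E and G already connected.
A F (12): add — endpoints in different components.
MST edge set: {C D, B E, B C, B H, C G, B F, A F}.
Of the listed edges, {B C, B F} are in the MST → 2.

2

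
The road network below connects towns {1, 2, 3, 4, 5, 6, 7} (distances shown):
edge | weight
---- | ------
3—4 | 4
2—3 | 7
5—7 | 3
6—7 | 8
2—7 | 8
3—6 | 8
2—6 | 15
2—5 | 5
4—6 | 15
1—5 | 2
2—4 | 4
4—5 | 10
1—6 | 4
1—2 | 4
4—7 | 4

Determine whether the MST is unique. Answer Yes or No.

No

Kruskal: consider edges lightest-first.
1—5 (2): add. Components now {1,5} {2} {3} {4} {6} {7}
5—7 (3): add. Components now {1,5,7} {2} {3} {4} {6}
1—2 (4): add. Components now {1,2,5,7} {3} {4} {6}
1—6 (4): add. Components now {1,2,5,6,7} {3} {4}
2—4 (4): add. Components now {1,2,4,5,6,7} {3}
3—4 (4): add. Components now {1,2,3,4,5,6,7}
Non-tree edge 4—7 has weight 4, equal to the heaviest edge on its tree cycle — swapping gives another MST of the same weight. Not unique.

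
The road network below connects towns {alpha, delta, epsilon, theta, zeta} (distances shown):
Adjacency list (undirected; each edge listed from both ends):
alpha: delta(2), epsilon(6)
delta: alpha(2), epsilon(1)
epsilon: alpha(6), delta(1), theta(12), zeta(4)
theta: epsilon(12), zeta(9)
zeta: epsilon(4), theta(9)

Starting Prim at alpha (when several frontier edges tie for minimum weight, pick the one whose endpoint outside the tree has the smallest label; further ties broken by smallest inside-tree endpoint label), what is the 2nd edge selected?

delta-epsilon

Grow the tree from alpha using Prim:
Step 1: frontier [alpha—delta 2, alpha—epsilon 6] → take alpha—delta (2); add delta.
Step 2: frontier [alpha—epsilon 6, delta—epsilon 1] → take delta—epsilon (1); add epsilon.
Step 3: frontier [epsilon—zeta 4, epsilon—theta 12] → take epsilon—zeta (4); add zeta.
Step 4: frontier [epsilon—theta 12, theta—zeta 9] → take theta—zeta (9); add theta.
The 2nd edge added is delta—epsilon.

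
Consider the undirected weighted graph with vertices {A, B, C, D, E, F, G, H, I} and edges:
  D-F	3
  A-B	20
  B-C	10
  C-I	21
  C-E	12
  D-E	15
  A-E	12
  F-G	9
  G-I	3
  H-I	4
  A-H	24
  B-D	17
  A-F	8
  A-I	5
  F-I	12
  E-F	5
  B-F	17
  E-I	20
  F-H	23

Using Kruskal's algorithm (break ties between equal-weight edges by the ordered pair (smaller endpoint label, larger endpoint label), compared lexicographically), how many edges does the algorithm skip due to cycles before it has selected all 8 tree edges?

2

Sort edges by weight, then run Kruskal:
D-F (3): add — endpoints in different components.
G-I (3): add — endpoints in different components.
H-I (4): add — endpoints in different components.
A-I (5): add — endpoints in different components.
E-F (5): add — endpoints in different components.
A-F (8): add — endpoints in different components.
F-G (9): skip — F and G already connected.
B-C (10): add — endpoints in different components.
A-E (12): skip — A and E already connected.
C-E (12): add — endpoints in different components.
Edges rejected before the tree was complete: 2.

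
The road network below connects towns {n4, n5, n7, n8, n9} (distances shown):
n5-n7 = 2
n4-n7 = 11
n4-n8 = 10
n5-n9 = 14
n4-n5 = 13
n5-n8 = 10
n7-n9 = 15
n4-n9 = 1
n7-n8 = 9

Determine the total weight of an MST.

22

Sort edges by weight, then run Kruskal:
n4-n9 (1): add — endpoints in different components.
n5-n7 (2): add — endpoints in different components.
n7-n8 (9): add — endpoints in different components.
n4-n8 (10): add — endpoints in different components.
MST edges: n4-n9, n5-n7, n7-n8, n4-n8; total weight 1+2+9+10 = 22.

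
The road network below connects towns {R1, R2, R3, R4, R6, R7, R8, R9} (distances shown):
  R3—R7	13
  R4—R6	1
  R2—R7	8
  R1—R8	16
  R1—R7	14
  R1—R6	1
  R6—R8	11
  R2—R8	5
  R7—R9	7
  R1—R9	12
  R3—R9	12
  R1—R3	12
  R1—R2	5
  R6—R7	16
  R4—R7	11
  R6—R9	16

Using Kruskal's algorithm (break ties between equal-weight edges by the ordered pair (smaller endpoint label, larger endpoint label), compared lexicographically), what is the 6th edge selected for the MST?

Kruskal's algorithm — process edges by increasing weight (ties by edge label):
R1—R6 (1): add — endpoints in different components.
R4—R6 (1): add — endpoints in different components.
R1—R2 (5): add — endpoints in different components.
R2—R8 (5): add — endpoints in different components.
R7—R9 (7): add — endpoints in different components.
R2—R7 (8): add — endpoints in different components.
R4—R7 (11): skip — R7 and R4 already connected.
R6—R8 (11): skip — R8 and R6 already connected.
R1—R3 (12): add — endpoints in different components.
The 6th edge added is R2—R7.

R2-R7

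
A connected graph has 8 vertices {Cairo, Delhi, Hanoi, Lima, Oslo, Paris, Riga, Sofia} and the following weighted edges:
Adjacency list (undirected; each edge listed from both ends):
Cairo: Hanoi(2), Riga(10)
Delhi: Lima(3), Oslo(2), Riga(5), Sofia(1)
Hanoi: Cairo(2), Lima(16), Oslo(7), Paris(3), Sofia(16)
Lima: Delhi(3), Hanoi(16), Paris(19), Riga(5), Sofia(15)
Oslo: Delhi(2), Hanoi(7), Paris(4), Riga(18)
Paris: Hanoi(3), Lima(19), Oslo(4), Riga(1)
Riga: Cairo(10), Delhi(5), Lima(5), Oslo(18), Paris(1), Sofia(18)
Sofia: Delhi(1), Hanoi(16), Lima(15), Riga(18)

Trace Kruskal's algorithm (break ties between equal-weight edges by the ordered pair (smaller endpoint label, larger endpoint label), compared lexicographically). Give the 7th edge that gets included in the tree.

Kruskal's algorithm — process edges by increasing weight (ties by edge label):
Delhi–Sofia (1): add — endpoints in different components.
Paris–Riga (1): add — endpoints in different components.
Cairo–Hanoi (2): add — endpoints in different components.
Delhi–Oslo (2): add — endpoints in different components.
Delhi–Lima (3): add — endpoints in different components.
Hanoi–Paris (3): add — endpoints in different components.
Oslo–Paris (4): add — endpoints in different components.
The 7th edge added is Oslo–Paris.

Oslo-Paris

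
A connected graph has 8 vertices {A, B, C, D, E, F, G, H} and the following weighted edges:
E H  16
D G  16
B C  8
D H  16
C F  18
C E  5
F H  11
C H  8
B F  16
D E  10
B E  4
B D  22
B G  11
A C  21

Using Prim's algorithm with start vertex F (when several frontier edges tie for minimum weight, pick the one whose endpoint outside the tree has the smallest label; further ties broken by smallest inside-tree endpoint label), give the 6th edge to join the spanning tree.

B-G

Grow the tree from F using Prim:
Step 1: frontier [F H 11, B F 16, C F 18] → take F H (11); add H.
Step 2: frontier [B F 16, C F 18, C H 8, D H 16, E H 16] → take C H (8); add C.
Step 3: frontier [C E 5, B C 8, A C 21, B F 16, D H 16, E H 16] → take C E (5); add E.
Step 4: frontier [B C 8, A C 21, B E 4, D E 10, B F 16, D H 16] → take B E (4); add B.
Step 5: frontier [B G 11, B D 22, A C 21, D E 10, D H 16] → take D E (10); add D.
Step 6: frontier [B G 11, A C 21, D G 16] → take B G (11); add G.
Step 7: frontier [A C 21] → take A C (21); add A.
The 6th edge added is B G.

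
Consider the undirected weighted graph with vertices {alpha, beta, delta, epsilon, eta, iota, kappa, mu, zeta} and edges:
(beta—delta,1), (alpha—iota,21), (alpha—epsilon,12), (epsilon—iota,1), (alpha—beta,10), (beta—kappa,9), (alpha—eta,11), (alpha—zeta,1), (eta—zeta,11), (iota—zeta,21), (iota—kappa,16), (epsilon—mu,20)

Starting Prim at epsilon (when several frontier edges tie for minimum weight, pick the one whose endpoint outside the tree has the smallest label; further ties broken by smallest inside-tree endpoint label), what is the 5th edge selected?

beta-delta

Grow the tree from epsilon using Prim:
Step 1: cheapest edge leaving the tree is epsilon—iota (1); add iota.
Step 2: cheapest edge leaving the tree is alpha—epsilon (12); add alpha.
Step 3: cheapest edge leaving the tree is alpha—zeta (1); add zeta.
Step 4: cheapest edge leaving the tree is alpha—beta (10); add beta.
Step 5: cheapest edge leaving the tree is beta—delta (1); add delta.
Step 6: cheapest edge leaving the tree is beta—kappa (9); add kappa.
Step 7: cheapest edge leaving the tree is alpha—eta (11); add eta.
Step 8: cheapest edge leaving the tree is epsilon—mu (20); add mu.
The 5th edge added is beta—delta.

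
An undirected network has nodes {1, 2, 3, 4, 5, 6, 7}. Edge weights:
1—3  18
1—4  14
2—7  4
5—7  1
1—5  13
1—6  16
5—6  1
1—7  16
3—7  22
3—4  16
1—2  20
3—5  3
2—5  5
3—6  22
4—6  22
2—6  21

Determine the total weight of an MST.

36

Prim's algorithm from 7:
Step 1: cheapest edge leaving the tree is 5—7 (1); add 5.
Step 2: cheapest edge leaving the tree is 5—6 (1); add 6.
Step 3: cheapest edge leaving the tree is 3—5 (3); add 3.
Step 4: cheapest edge leaving the tree is 2—7 (4); add 2.
Step 5: cheapest edge leaving the tree is 1—5 (13); add 1.
Step 6: cheapest edge leaving the tree is 1—4 (14); add 4.
MST edges: 5—7, 5—6, 3—5, 2—7, 1—5, 1—4; total weight 1+1+3+4+13+14 = 36.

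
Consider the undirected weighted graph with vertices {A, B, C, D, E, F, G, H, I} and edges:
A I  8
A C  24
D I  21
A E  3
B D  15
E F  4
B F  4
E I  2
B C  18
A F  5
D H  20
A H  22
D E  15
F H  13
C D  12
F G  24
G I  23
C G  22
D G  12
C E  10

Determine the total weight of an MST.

Kruskal: consider edges lightest-first.
E I (2): add — endpoints in different components.
A E (3): add — endpoints in different components.
B F (4): add — endpoints in different components.
E F (4): add — endpoints in different components.
A F (5): skip — A and F already connected.
A I (8): skip — A and I already connected.
C E (10): add — endpoints in different components.
C D (12): add — endpoints in different components.
D G (12): add — endpoints in different components.
F H (13): add — endpoints in different components.
MST edges: E I, A E, B F, E F, C E, C D, D G, F H; total weight 2+3+4+4+10+12+12+13 = 60.

60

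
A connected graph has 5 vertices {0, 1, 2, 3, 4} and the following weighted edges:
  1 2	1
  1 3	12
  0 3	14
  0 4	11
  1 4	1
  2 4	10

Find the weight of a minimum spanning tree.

Prim, starting at 1.
Step 1: frontier [1 2 1, 1 4 1, 1 3 12] → take 1 2 (1); add 2.
Step 2: frontier [1 4 1, 1 3 12, 2 4 10] → take 1 4 (1); add 4.
Step 3: frontier [1 3 12, 0 4 11] → take 0 4 (11); add 0.
Step 4: frontier [0 3 14, 1 3 12] → take 1 3 (12); add 3.
MST edges: 1 2, 1 4, 0 4, 1 3; total weight 1+1+11+12 = 25.

25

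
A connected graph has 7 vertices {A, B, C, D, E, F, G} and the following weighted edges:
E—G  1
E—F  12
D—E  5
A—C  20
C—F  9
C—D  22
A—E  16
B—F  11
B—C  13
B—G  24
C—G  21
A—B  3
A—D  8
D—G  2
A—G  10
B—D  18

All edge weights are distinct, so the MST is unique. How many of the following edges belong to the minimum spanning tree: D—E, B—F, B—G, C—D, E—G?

Sort edges by weight, then run Kruskal:
E—G (1): add — endpoints in different components.
D—G (2): add — endpoints in different components.
A—B (3): add — endpoints in different components.
D—E (5): skip — D and E already connected.
A—D (8): add — endpoints in different components.
C—F (9): add — endpoints in different components.
A—G (10): skip — A and G already connected.
B—F (11): add — endpoints in different components.
MST edge set: {E—G, D—G, A—B, A—D, C—F, B—F}.
Of the listed edges, {B—F, E—G} are in the MST → 2.

2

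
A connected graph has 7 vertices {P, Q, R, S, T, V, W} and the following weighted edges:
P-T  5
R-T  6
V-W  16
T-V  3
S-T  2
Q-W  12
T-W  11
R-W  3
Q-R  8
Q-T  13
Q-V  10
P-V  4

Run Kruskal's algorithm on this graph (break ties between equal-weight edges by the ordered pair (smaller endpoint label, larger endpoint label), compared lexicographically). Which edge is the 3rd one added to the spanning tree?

Sort edges by weight, then run Kruskal:
S-T (2): add. Components now {S,T} {W} {V} {Q} {R} {P}
R-W (3): add. Components now {S,T} {R,W} {V} {Q} {P}
T-V (3): add. Components now {S,T,V} {R,W} {Q} {P}
P-V (4): add. Components now {P,S,T,V} {R,W} {Q}
P-T (5): skip — T and P already connected.
R-T (6): add. Components now {P,R,S,T,V,W} {Q}
Q-R (8): add. Components now {P,Q,R,S,T,V,W}
The 3rd edge added is T-V.

T-V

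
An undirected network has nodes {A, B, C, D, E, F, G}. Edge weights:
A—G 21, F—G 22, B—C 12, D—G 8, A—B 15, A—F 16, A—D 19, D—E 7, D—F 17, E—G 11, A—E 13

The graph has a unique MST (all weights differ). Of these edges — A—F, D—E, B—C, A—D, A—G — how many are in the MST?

Kruskal's algorithm — process edges by increasing weight (ties by edge label):
D—E (7): add — endpoints in different components.
D—G (8): add — endpoints in different components.
E—G (11): skip — E and G already connected.
B—C (12): add — endpoints in different components.
A—E (13): add — endpoints in different components.
A—B (15): add — endpoints in different components.
A—F (16): add — endpoints in different components.
MST edge set: {D—E, D—G, B—C, A—E, A—B, A—F}.
Of the listed edges, {A—F, D—E, B—C} are in the MST → 3.

3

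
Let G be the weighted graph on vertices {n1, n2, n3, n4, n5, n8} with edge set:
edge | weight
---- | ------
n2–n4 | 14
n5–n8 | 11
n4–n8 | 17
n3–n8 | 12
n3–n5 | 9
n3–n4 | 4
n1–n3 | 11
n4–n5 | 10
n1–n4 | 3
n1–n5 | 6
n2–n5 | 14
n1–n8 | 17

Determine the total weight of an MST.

Kruskal's algorithm — process edges by increasing weight (ties by edge label):
n1–n4 (3): add — endpoints in different components.
n3–n4 (4): add — endpoints in different components.
n1–n5 (6): add — endpoints in different components.
n3–n5 (9): skip — n5 and n3 already connected.
n4–n5 (10): skip — n5 and n4 already connected.
n1–n3 (11): skip — n1 and n3 already connected.
n5–n8 (11): add — endpoints in different components.
n3–n8 (12): skip — n8 and n3 already connected.
n2–n4 (14): add — endpoints in different components.
MST edges: n1–n4, n3–n4, n1–n5, n5–n8, n2–n4; total weight 3+4+6+11+14 = 38.

38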